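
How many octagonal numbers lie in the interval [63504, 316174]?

The n-th octagonal number is n(3n−2).
Smallest index with value ≥ 63504: n = 146 (giving 63656).
Largest index with value ≤ 316174: n = 324 (giving 314280).
Indices 146 through 324: 179 terms.

179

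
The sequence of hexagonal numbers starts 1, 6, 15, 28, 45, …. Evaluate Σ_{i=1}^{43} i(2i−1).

Σ i(2i−1) = 2Σi² − Σi over i = 1..43.
Σi = 946 and Σi² = 27434.
2·27434 − 1·946 = 53922.

53922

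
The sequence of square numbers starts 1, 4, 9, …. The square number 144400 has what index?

We need n² = 144400, so n = √144400 = 380.

380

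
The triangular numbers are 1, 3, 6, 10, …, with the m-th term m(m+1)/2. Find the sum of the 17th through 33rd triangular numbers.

5729

Σ i(i+1)/2 = (Σi² + Σi) / 2 over i = 17..33.
Σi = 561 − 136 = 425 and Σi² = 12529 − 1496 = 11033.
(1·11033 + 1·425) / 2 = 11458/2 = 5729.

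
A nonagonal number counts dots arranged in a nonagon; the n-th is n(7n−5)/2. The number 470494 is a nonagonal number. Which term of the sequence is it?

Set n(7n−5)/2 = 470494, giving 7n² − 5n − 940988 = 0.
So n = (5 + 5133) / 14 = 5138/14 = 367.

367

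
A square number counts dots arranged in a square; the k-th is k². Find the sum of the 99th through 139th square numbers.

586341

Σ_{i=99}^{139} i² = 904890 − 318549 = 586341.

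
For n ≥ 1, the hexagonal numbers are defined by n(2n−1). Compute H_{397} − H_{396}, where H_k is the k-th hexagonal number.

1585

Consecutive hexagonal numbers differ by 4n − 3: here 4·397 − 3 = 1585.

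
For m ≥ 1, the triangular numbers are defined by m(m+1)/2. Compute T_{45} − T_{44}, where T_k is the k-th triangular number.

Consecutive triangular numbers differ by n: T_{45} − T_{44} = 45.

45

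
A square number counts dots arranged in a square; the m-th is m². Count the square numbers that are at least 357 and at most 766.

9

The n-th square number is n².
Smallest index with value ≥ 357: n = 19 (giving 361).
Largest index with value ≤ 766: n = 27 (giving 729).
Indices 19 through 27: 9 terms.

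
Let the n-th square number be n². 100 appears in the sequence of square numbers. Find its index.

10

We need n² = 100, so n = √100 = 10.
Check: 10² = 100. ✓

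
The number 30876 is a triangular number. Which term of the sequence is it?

248

Set n(n+1)/2 = 30876, giving n² + n − 61752 = 0.
So n = (-1 + 497) / 2 = 496/2 = 248.
Check: 248·249/2 = 30876. ✓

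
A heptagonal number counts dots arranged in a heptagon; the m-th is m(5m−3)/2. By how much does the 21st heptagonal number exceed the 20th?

Consecutive heptagonal numbers differ by 5n − 4: here 5·21 − 4 = 101.

101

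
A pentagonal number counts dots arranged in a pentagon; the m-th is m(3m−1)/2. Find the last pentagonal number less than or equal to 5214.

Solve n(3n−1)/2 ≤ 5214 for integer n.
n = 59 gives 5192 ≤ 5214, while n = 60 gives 5370 > 5214; so the answer is 5192.

5192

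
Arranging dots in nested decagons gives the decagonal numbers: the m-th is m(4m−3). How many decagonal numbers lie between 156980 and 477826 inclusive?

148

The n-th decagonal number is n(4n−3).
Smallest index with value ≥ 156980: n = 199 (giving 157807).
Largest index with value ≤ 477826: n = 346 (giving 477826).
Indices 199 through 346: 148 terms.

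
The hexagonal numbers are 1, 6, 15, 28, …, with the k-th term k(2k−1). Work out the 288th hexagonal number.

165600

The 288th hexagonal number is n(2n−1) with n = 288.
288·(2·288 − 1) = 288·575 = 165600.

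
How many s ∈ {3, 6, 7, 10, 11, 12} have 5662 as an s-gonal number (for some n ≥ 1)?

1

s = 3: P(3, 105) = 5565 and P(3, 106) = 5671; 5662 is not s-gonal.
s = 6: P(6, 53) = 5565 and P(6, 54) = 5778; 5662 is not s-gonal.
s = 7: P(7, 47) = 5452 and P(7, 48) = 5688; 5662 is not s-gonal.
s = 10: P(10, 38) = 5662. ✓
s = 11: P(11, 35) = 5390 and P(11, 36) = 5706; 5662 is not s-gonal.
s = 12: P(12, 34) = 5644 and P(12, 35) = 5985; 5662 is not s-gonal.
Hits: s ∈ {10} → 1.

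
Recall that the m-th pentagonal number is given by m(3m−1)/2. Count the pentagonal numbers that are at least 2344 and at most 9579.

41

The n-th pentagonal number is n(3n−1)/2.
Smallest index with value ≥ 2344: n = 40 (giving 2380).
Largest index with value ≤ 9579: n = 80 (giving 9560).
Indices 40 through 80: 41 terms.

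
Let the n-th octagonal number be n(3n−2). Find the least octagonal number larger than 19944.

Solve n(3n−2) > 19944 for integer n.
The largest n with value ≤ 19944 is 81 (since 19521 ≤ 19944 < 20008), so the first above is n = 82, value 20008.

20008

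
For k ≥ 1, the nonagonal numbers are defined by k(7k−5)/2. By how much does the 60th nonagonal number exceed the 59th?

414

Consecutive nonagonal numbers differ by 7n − 6: here 7·60 − 6 = 414.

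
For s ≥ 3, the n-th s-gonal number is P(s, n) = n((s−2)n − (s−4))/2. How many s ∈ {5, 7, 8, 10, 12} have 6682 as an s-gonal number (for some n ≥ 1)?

1

s = 5: P(5, 66) = 6501 and P(5, 67) = 6700; 6682 is not s-gonal.
s = 7: P(7, 52) = 6682. ✓
s = 8: P(8, 47) = 6533 and P(8, 48) = 6816; 6682 is not s-gonal.
s = 10: P(10, 41) = 6601 and P(10, 42) = 6930; 6682 is not s-gonal.
s = 12: P(12, 36) = 6336 and P(12, 37) = 6697; 6682 is not s-gonal.
Hits: s ∈ {7} → 1.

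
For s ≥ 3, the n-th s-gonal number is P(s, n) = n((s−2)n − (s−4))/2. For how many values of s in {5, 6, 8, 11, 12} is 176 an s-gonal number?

s = 5: P(5, 11) = 176. ✓
s = 6: P(6, 9) = 153 and P(6, 10) = 190; 176 is not s-gonal.
s = 8: P(8, 8) = 176. ✓
s = 11: P(11, 6) = 141 and P(11, 7) = 196; 176 is not s-gonal.
s = 12: P(12, 6) = 156 and P(12, 7) = 217; 176 is not s-gonal.
Hits: s ∈ {5, 8} → 2.

2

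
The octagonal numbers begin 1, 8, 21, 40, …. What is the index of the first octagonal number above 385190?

359

Solve n(3n−2) > 385190 for integer n.
The largest n with value ≤ 385190 is 358 (since 383776 ≤ 385190 < 385925), so the first above is n = 359, value 385925.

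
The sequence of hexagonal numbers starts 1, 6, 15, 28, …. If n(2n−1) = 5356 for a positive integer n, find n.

52

Set n(2n−1) = 5356, giving 2n² − n − 5356 = 0.
The discriminant is 1 + 8·5356 = 42849, and √42849 = 207.
So n = (1 + 207) / 4 = 208/4 = 52.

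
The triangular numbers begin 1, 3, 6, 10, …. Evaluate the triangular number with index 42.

The 42nd triangular number is n(n+1)/2 with n = 42.
42·43/2 = 1806/2 = 903.

903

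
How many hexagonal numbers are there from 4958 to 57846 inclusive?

The n-th hexagonal number is n(2n−1).
Smallest index with value ≥ 4958: n = 51 (giving 5151).
Largest index with value ≤ 57846: n = 170 (giving 57630).
Indices 51 through 170: 120 terms.

120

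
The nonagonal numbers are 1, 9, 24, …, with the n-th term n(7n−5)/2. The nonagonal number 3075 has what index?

Set n(7n−5)/2 = 3075, giving 7n² − 5n − 6150 = 0.
So n = (5 + 415) / 14 = 420/14 = 30.

30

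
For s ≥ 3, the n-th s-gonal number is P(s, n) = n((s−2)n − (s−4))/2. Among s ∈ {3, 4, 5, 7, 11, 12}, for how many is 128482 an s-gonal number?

s = 3: P(3, 506) = 128271 and P(3, 507) = 128778; 128482 is not s-gonal.
s = 4: P(4, 358) = 128164 and P(4, 359) = 128881; 128482 is not s-gonal.
s = 5: P(5, 292) = 127750 and P(5, 293) = 128627; 128482 is not s-gonal.
s = 7: P(7, 227) = 128482. ✓
s = 11: P(11, 169) = 127933 and P(11, 170) = 129455; 128482 is not s-gonal.
s = 12: P(12, 160) = 127360 and P(12, 161) = 128961; 128482 is not s-gonal.
Hits: s ∈ {7} → 1.

1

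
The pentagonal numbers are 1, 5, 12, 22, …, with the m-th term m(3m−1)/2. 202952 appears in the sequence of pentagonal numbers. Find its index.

Set n(3n−1)/2 = 202952, giving 3n² − n − 405904 = 0.
So n = (1 + 2207) / 6 = 2208/6 = 368.

368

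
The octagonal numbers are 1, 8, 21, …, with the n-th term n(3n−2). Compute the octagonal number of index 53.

The 53rd octagonal number is n(3n−2) with n = 53.
53·(3·53 − 2) = 53·157 = 8321.

8321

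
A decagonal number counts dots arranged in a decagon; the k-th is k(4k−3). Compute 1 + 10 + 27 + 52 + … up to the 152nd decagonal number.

4693836

Σ i(4i−3) = 4Σi² − 3Σi over i = 1..152.
Σi = 11628 and Σi² = 1182180.
4·1182180 − 3·11628 = 4693836.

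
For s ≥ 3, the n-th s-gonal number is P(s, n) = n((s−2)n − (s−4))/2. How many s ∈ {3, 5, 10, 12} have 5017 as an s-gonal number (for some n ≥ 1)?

s = 3: P(3, 99) = 4950 and P(3, 100) = 5050; 5017 is not s-gonal.
s = 5: P(5, 58) = 5017. ✓
s = 10: P(10, 35) = 4795 and P(10, 36) = 5076; 5017 is not s-gonal.
s = 12: P(12, 32) = 4992 and P(12, 33) = 5313; 5017 is not s-gonal.
Hits: s ∈ {5} → 1.

1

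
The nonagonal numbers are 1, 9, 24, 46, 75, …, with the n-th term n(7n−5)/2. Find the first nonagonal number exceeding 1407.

Solve n(7n−5)/2 > 1407 for integer n.
The largest n with value ≤ 1407 is 20 (since 1350 ≤ 1407 < 1491), so the first above is n = 21, value 1491.

1491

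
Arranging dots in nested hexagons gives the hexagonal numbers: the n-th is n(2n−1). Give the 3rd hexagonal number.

15

The 3rd hexagonal number is n(2n−1) with n = 3.
3·(2·3 − 1) = 3·5 = 15.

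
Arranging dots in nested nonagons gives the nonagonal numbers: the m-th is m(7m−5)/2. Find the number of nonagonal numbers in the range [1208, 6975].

The n-th nonagonal number is n(7n−5)/2.
Smallest index with value ≥ 1208: n = 19 (giving 1216).
Largest index with value ≤ 6975: n = 45 (giving 6975).
Indices 19 through 45: 27 terms.

27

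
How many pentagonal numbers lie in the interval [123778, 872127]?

The n-th pentagonal number is n(3n−1)/2.
Smallest index with value ≥ 123778: n = 288 (giving 124272).
Largest index with value ≤ 872127: n = 762 (giving 870585).
Indices 288 through 762: 475 terms.

475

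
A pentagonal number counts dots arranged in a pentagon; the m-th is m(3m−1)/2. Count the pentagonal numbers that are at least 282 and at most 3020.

32

The n-th pentagonal number is n(3n−1)/2.
Smallest index with value ≥ 282: n = 14 (giving 287).
Largest index with value ≤ 3020: n = 45 (giving 3015).
Indices 14 through 45: 32 terms.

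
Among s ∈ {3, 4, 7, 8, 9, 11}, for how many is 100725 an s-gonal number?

s = 3: P(3, 448) = 100576 and P(3, 449) = 101025; 100725 is not s-gonal.
s = 4: P(4, 317) = 100489 and P(4, 318) = 101124; 100725 is not s-gonal.
s = 7: P(7, 201) = 100701 and P(7, 202) = 101707; 100725 is not s-gonal.
s = 8: P(8, 183) = 100101 and P(8, 184) = 101200; 100725 is not s-gonal.
s = 9: P(9, 170) = 100725. ✓
s = 11: P(11, 150) = 100725. ✓
Hits: s ∈ {9, 11} → 2.

2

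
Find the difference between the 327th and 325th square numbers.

327² = 106929 and 325² = 105625.
Difference: 106929 − 105625 = 1304.

1304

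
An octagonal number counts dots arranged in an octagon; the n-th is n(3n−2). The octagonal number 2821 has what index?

31

Set n(3n−2) = 2821, giving 3n² − 2n − 2821 = 0.
The discriminant is 4 + 12·2821 = 33856, and √33856 = 184.
So n = (2 + 184) / 6 = 186/6 = 31.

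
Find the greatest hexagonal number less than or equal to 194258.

193131

Solve n(2n−1) ≤ 194258 for integer n.
n = 311 gives 193131 ≤ 194258, while n = 312 gives 194376 > 194258; so the answer is 193131.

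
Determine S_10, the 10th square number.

100

The 10th square number is n² with n = 10.
10² = 100.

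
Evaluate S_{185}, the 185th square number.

The 185th square number is n² with n = 185.
185² = 34225.

34225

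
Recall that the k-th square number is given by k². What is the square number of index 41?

The 41st square number is n² with n = 41.
41² = 1681.

1681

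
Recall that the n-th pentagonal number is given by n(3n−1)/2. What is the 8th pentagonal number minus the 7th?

22

Consecutive pentagonal numbers differ by 3n − 2: here 3·8 − 2 = 22.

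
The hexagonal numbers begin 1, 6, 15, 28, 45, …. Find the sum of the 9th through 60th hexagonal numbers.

Σ i(2i−1) = 2Σi² − Σi over i = 9..60.
Σi = 1830 − 36 = 1794 and Σi² = 73810 − 204 = 73606.
2·73606 − 1·1794 = 145418.

145418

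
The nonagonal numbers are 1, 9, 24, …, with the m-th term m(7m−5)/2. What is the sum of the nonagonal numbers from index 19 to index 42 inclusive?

Σ i(7i−5)/2 = (7Σi² − 5Σi) / 2 over i = 19..42.
Σi = 903 − 171 = 732 and Σi² = 25585 − 2109 = 23476.
(7·23476 − 5·732) / 2 = 160672/2 = 80336.

80336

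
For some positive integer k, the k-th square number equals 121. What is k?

11

We need n² = 121, so n = √121 = 11.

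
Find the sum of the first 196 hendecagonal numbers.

11313316

Σ i(9i−7)/2 = (9Σi² − 7Σi) / 2 over i = 1..196.
Σi = 19306 and Σi² = 2529086.
(9·2529086 − 7·19306) / 2 = 22626632/2 = 11313316.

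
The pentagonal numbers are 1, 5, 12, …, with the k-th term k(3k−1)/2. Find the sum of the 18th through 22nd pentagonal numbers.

2965

Σ i(3i−1)/2 = (3Σi² − Σi) / 2 over i = 18..22.
Σi = 253 − 153 = 100 and Σi² = 3795 − 1785 = 2010.
(3·2010 − 1·100) / 2 = 5930/2 = 2965.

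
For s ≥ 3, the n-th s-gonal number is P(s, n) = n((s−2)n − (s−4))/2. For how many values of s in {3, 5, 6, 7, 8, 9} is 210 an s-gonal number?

2

s = 3: P(3, 20) = 210. ✓
s = 5: P(5, 12) = 210. ✓
s = 6: P(6, 10) = 190 and P(6, 11) = 231; 210 is not s-gonal.
s = 7: P(7, 9) = 189 and P(7, 10) = 235; 210 is not s-gonal.
s = 8: P(8, 8) = 176 and P(8, 9) = 225; 210 is not s-gonal.
s = 9: P(9, 8) = 204 and P(9, 9) = 261; 210 is not s-gonal.
Hits: s ∈ {3, 5} → 2.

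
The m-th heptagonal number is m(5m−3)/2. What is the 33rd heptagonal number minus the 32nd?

161

Consecutive heptagonal numbers differ by 5n − 4: here 5·33 − 4 = 161.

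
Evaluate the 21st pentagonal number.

651

The 21st pentagonal number is n(3n−1)/2 with n = 21.
21·(3·21 − 1)/2 = 21·62/2 = 21·31 = 651.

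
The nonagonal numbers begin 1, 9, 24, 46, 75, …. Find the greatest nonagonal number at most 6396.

6364

Solve n(7n−5)/2 ≤ 6396 for integer n.
n = 43 gives 6364 ≤ 6396, while n = 44 gives 6666 > 6396; so the answer is 6364.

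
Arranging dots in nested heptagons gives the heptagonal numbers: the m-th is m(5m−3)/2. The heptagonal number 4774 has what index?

44

Set n(5n−3)/2 = 4774, giving 5n² − 3n − 9548 = 0.
The discriminant is 9 + 40·4774 = 190969, and √190969 = 437.
So n = (3 + 437) / 10 = 440/10 = 44.
Check: 44·(5·44 − 3)/2 = 4774. ✓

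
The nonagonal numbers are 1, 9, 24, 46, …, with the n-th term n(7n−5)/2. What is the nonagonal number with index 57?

The 57th nonagonal number is n(7n−5)/2 with n = 57.
57·(7·57 − 5)/2 = 57·394/2 = 57·197 = 11229.

11229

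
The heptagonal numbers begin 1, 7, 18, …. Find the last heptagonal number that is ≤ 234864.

233631

Solve n(5n−3)/2 ≤ 234864 for integer n.
n = 306 gives 233631 ≤ 234864, while n = 307 gives 235162 > 234864; so the answer is 233631.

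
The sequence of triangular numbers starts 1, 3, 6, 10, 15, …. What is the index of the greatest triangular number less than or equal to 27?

6

Solve n(n+1)/2 ≤ 27 for integer n.
n = 6 gives 21 ≤ 27, while n = 7 gives 28 > 27; so the answer is index 6.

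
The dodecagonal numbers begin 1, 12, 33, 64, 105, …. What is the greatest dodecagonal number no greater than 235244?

234577

Solve n(5n−4) ≤ 235244 for integer n.
n = 217 gives 234577 ≤ 235244, while n = 218 gives 236748 > 235244; so the answer is 234577.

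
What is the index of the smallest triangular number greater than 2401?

Solve n(n+1)/2 > 2401 for integer n.
The largest n with value ≤ 2401 is 68 (since 2346 ≤ 2401 < 2415), so the first above is n = 69, value 2415.

69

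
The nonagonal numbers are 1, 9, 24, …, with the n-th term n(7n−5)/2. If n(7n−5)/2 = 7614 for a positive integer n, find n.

47

Set n(7n−5)/2 = 7614, giving 7n² − 5n − 15228 = 0.
The discriminant is 25 + 56·7614 = 426409, and √426409 = 653.
So n = (5 + 653) / 14 = 658/14 = 47.
Check: 47·(7·47 − 5)/2 = 7614. ✓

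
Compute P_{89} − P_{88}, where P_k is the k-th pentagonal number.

265

Consecutive pentagonal numbers differ by 3n − 2: here 3·89 − 2 = 265.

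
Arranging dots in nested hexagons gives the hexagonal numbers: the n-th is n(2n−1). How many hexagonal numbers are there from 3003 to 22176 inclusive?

67

The n-th hexagonal number is n(2n−1).
Smallest index with value ≥ 3003: n = 39 (giving 3003).
Largest index with value ≤ 22176: n = 105 (giving 21945).
Indices 39 through 105: 67 terms.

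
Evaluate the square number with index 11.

121

The 11th square number is n² with n = 11.
11² = 121.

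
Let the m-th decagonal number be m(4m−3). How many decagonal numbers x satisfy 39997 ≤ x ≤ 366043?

The n-th decagonal number is n(4n−3).
Smallest index with value ≥ 39997: n = 101 (giving 40501).
Largest index with value ≤ 366043: n = 302 (giving 363910).
Indices 101 through 302: 202 terms.

202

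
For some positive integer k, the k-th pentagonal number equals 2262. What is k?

Set n(3n−1)/2 = 2262, giving 3n² − n − 4524 = 0.
The discriminant is 1 + 24·2262 = 54289, and √54289 = 233.
So n = (1 + 233) / 6 = 234/6 = 39.

39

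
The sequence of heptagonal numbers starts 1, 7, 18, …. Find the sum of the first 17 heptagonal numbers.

Σ i(5i−3)/2 = (5Σi² − 3Σi) / 2 over i = 1..17.
Σi = 153 and Σi² = 1785.
(5·1785 − 3·153) / 2 = 8466/2 = 4233.

4233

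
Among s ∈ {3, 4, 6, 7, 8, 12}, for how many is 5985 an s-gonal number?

2

s = 3: P(3, 108) = 5886 and P(3, 109) = 5995; 5985 is not s-gonal.
s = 4: P(4, 77) = 5929 and P(4, 78) = 6084; 5985 is not s-gonal.
s = 6: P(6, 54) = 5778 and P(6, 55) = 5995; 5985 is not s-gonal.
s = 7: P(7, 49) = 5929 and P(7, 50) = 6175; 5985 is not s-gonal.
s = 8: P(8, 45) = 5985. ✓
s = 12: P(12, 35) = 5985. ✓
Hits: s ∈ {8, 12} → 2.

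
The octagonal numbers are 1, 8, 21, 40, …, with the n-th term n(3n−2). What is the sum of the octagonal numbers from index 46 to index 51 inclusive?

Σ i(3i−2) = 3Σi² − 2Σi over i = 46..51.
Σi = 1326 − 1035 = 291 and Σi² = 45526 − 31395 = 14131.
3·14131 − 2·291 = 41811.

41811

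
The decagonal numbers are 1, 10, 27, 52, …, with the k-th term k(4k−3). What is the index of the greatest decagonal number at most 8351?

46

Solve n(4n−3) ≤ 8351 for integer n.
n = 46 gives 8326 ≤ 8351, while n = 47 gives 8695 > 8351; so the answer is index 46.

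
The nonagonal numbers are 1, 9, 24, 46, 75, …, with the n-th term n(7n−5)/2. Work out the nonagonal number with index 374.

488631

The 374th nonagonal number is n(7n−5)/2 with n = 374.
374·(7·374 − 5)/2 = 374·2613/2 = 488631.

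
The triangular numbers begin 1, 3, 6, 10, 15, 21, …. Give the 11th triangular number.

11·12/2 = 132/2 = 66.

66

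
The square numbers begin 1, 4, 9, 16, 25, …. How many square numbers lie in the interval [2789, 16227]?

75

The n-th square number is n².
Smallest index with value ≥ 2789: n = 53 (giving 2809).
Largest index with value ≤ 16227: n = 127 (giving 16129).
Indices 53 through 127: 75 terms.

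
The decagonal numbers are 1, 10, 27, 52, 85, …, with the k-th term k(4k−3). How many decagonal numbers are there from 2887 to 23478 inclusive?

49

The n-th decagonal number is n(4n−3).
Smallest index with value ≥ 2887: n = 28 (giving 3052).
Largest index with value ≤ 23478: n = 76 (giving 22876).
Indices 28 through 76: 49 terms.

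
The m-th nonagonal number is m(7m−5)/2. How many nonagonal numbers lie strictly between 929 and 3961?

17

The n-th nonagonal number is n(7n−5)/2.
Smallest index with value > 929: n = 17 (giving 969).
Largest index with value < 3961: n = 33 (giving 3729).
Indices 17 through 33: 17 terms.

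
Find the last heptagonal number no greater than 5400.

5221

Solve n(5n−3)/2 ≤ 5400 for integer n.
n = 46 gives 5221 ≤ 5400, while n = 47 gives 5452 > 5400; so the answer is 5221.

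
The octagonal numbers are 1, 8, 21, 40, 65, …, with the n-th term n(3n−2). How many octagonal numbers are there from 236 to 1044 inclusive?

The n-th octagonal number is n(3n−2).
Smallest index with value ≥ 236: n = 10 (giving 280).
Largest index with value ≤ 1044: n = 18 (giving 936).
Indices 10 through 18: 9 terms.

9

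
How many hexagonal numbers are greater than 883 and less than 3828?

The n-th hexagonal number is n(2n−1).
Smallest index with value > 883: n = 22 (giving 946).
Largest index with value < 3828: n = 43 (giving 3655).
Indices 22 through 43: 22 terms.

22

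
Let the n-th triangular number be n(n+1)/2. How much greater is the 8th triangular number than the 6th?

15

8·9/2 = 36 and 6·7/2 = 21.
Difference: 36 − 21 = 15.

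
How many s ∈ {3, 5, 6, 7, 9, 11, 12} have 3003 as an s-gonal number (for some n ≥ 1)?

2

s = 3: P(3, 77) = 3003. ✓
s = 5: P(5, 44) = 2882 and P(5, 45) = 3015; 3003 is not s-gonal.
s = 6: P(6, 39) = 3003. ✓
s = 7: P(7, 34) = 2839 and P(7, 35) = 3010; 3003 is not s-gonal.
s = 9: P(9, 29) = 2871 and P(9, 30) = 3075; 3003 is not s-gonal.
s = 11: P(11, 26) = 2951 and P(11, 27) = 3186; 3003 is not s-gonal.
s = 12: P(12, 24) = 2784 and P(12, 25) = 3025; 3003 is not s-gonal.
Hits: s ∈ {3, 6} → 2.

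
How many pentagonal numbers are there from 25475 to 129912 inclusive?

164

The n-th pentagonal number is n(3n−1)/2.
Smallest index with value ≥ 25475: n = 131 (giving 25676).
Largest index with value ≤ 129912: n = 294 (giving 129507).
Indices 131 through 294: 164 terms.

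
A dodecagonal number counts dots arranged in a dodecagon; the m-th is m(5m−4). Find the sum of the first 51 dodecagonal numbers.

222326

Σ i(5i−4) = 5Σi² − 4Σi over i = 1..51.
Σi = 1326 and Σi² = 45526.
5·45526 − 4·1326 = 222326.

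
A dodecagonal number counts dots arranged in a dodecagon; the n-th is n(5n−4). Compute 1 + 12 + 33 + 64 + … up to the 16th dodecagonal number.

Σ i(5i−4) = 5Σi² − 4Σi over i = 1..16.
Σi = 136 and Σi² = 1496.
5·1496 − 4·136 = 6936.

6936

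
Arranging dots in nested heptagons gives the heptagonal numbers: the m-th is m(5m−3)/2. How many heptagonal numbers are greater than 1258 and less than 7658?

33

The n-th heptagonal number is n(5n−3)/2.
Smallest index with value > 1258: n = 23 (giving 1288).
Largest index with value < 7658: n = 55 (giving 7480).
Indices 23 through 55: 33 terms.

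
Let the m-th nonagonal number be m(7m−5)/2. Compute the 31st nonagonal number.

The 31st nonagonal number is n(7n−5)/2 with n = 31.
31·(7·31 − 5)/2 = 31·212/2 = 31·106 = 3286.

3286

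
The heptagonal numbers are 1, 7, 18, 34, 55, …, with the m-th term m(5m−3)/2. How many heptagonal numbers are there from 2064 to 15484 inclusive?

50

The n-th heptagonal number is n(5n−3)/2.
Smallest index with value ≥ 2064: n = 30 (giving 2205).
Largest index with value ≤ 15484: n = 79 (giving 15484).
Indices 30 through 79: 50 terms.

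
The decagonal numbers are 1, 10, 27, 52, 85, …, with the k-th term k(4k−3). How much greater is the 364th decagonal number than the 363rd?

2905

Consecutive decagonal numbers differ by 8n − 7: here 8·364 − 7 = 2905.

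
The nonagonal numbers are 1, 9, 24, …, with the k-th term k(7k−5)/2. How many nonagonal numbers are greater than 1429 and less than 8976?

The n-th nonagonal number is n(7n−5)/2.
Smallest index with value > 1429: n = 21 (giving 1491).
Largest index with value < 8976: n = 50 (giving 8625).
Indices 21 through 50: 30 terms.

30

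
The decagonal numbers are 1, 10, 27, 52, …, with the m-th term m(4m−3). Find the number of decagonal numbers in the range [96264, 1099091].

The n-th decagonal number is n(4n−3).
Smallest index with value ≥ 96264: n = 156 (giving 96876).
Largest index with value ≤ 1099091: n = 524 (giving 1096732).
Indices 156 through 524: 369 terms.

369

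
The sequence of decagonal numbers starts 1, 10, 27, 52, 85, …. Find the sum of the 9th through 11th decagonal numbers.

Σ i(4i−3) = 4Σi² − 3Σi over i = 9..11.
Σi = 66 − 36 = 30 and Σi² = 506 − 204 = 302.
4·302 − 3·30 = 1118.

1118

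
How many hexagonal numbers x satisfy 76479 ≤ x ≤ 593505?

350

The n-th hexagonal number is n(2n−1).
Smallest index with value ≥ 76479: n = 196 (giving 76636).
Largest index with value ≤ 593505: n = 545 (giving 593505).
Indices 196 through 545: 350 terms.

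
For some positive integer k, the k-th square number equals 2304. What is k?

48

We need n² = 2304, so n = √2304 = 48.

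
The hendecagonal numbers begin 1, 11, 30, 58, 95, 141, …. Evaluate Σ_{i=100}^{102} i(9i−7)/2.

136662

Σ i(9i−7)/2 = (9Σi² − 7Σi) / 2 over i = 100..102.
Σi = 5253 − 4950 = 303 and Σi² = 358955 − 328350 = 30605.
(9·30605 − 7·303) / 2 = 273324/2 = 136662.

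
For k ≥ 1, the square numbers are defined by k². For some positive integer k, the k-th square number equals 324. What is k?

18

We need n² = 324, so n = √324 = 18.
Check: 18² = 324. ✓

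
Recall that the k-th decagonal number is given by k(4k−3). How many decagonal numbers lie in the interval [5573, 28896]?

48

The n-th decagonal number is n(4n−3).
Smallest index with value ≥ 5573: n = 38 (giving 5662).
Largest index with value ≤ 28896: n = 85 (giving 28645).
Indices 38 through 85: 48 terms.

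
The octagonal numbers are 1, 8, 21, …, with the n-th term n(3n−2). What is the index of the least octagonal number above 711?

16

Solve n(3n−2) > 711 for integer n.
The largest n with value ≤ 711 is 15 (since 645 ≤ 711 < 736), so the first above is n = 16, value 736.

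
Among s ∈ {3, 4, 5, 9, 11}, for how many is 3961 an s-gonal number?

1

s = 3: P(3, 88) = 3916 and P(3, 89) = 4005; 3961 is not s-gonal.
s = 4: P(4, 62) = 3844 and P(4, 63) = 3969; 3961 is not s-gonal.
s = 5: P(5, 51) = 3876 and P(5, 52) = 4030; 3961 is not s-gonal.
s = 9: P(9, 34) = 3961. ✓
s = 11: P(11, 30) = 3945 and P(11, 31) = 4216; 3961 is not s-gonal.
Hits: s ∈ {9} → 1.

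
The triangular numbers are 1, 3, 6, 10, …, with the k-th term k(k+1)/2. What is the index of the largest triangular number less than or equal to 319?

24

Solve n(n+1)/2 ≤ 319 for integer n.
n = 24 gives 300 ≤ 319, while n = 25 gives 325 > 319; so the answer is index 24.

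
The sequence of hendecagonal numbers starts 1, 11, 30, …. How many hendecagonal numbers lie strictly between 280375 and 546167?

98

The n-th hendecagonal number is n(9n−7)/2.
Smallest index with value > 280375: n = 251 (giving 282626).
Largest index with value < 546167: n = 348 (giving 543750).
Indices 251 through 348: 98 terms.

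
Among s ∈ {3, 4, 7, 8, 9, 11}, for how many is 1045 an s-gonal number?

s = 3: P(3, 45) = 1035 and P(3, 46) = 1081; 1045 is not s-gonal.
s = 4: P(4, 32) = 1024 and P(4, 33) = 1089; 1045 is not s-gonal.
s = 7: P(7, 20) = 970 and P(7, 21) = 1071; 1045 is not s-gonal.
s = 8: P(8, 19) = 1045. ✓
s = 9: P(9, 17) = 969 and P(9, 18) = 1089; 1045 is not s-gonal.
s = 11: P(11, 15) = 960 and P(11, 16) = 1096; 1045 is not s-gonal.
Hits: s ∈ {8} → 1.

1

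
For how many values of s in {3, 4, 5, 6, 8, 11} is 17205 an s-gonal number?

s = 3: P(3, 185) = 17205. ✓
s = 4: P(4, 131) = 17161 and P(4, 132) = 17424; 17205 is not s-gonal.
s = 5: P(5, 107) = 17120 and P(5, 108) = 17442; 17205 is not s-gonal.
s = 6: P(6, 93) = 17205. ✓
s = 8: P(8, 76) = 17176 and P(8, 77) = 17633; 17205 is not s-gonal.
s = 11: P(11, 62) = 17081 and P(11, 63) = 17640; 17205 is not s-gonal.
Hits: s ∈ {3, 6} → 2.

2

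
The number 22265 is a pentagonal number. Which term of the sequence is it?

122

Set n(3n−1)/2 = 22265, giving 3n² − n − 44530 = 0.
So n = (1 + 731) / 6 = 732/6 = 122.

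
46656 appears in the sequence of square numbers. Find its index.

216

We need n² = 46656, so n = √46656 = 216.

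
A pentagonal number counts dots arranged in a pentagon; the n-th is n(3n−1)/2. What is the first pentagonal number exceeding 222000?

222145

Solve n(3n−1)/2 > 222000 for integer n.
The largest n with value ≤ 222000 is 384 (since 220992 ≤ 222000 < 222145), so the first above is n = 385, value 222145.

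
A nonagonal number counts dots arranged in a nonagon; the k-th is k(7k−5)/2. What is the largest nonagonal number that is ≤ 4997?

4959

Solve n(7n−5)/2 ≤ 4997 for integer n.
n = 38 gives 4959 ≤ 4997, while n = 39 gives 5226 > 4997; so the answer is 4959.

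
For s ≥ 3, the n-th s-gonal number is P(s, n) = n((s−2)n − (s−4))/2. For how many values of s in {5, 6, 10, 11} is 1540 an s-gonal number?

2

s = 5: P(5, 32) = 1520 and P(5, 33) = 1617; 1540 is not s-gonal.
s = 6: P(6, 28) = 1540. ✓
s = 10: P(10, 20) = 1540. ✓
s = 11: P(11, 18) = 1395 and P(11, 19) = 1558; 1540 is not s-gonal.
Hits: s ∈ {6, 10} → 2.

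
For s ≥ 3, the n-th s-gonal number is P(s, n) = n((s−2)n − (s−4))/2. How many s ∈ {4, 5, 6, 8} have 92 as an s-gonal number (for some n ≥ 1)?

s = 4: P(4, 9) = 81 and P(4, 10) = 100; 92 is not s-gonal.
s = 5: P(5, 8) = 92. ✓
s = 6: P(6, 7) = 91 and P(6, 8) = 120; 92 is not s-gonal.
s = 8: P(8, 5) = 65 and P(8, 6) = 96; 92 is not s-gonal.
Hits: s ∈ {5} → 1.

1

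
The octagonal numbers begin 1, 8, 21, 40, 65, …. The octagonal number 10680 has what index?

60

Set n(3n−2) = 10680, giving 3n² − 2n − 10680 = 0.
The discriminant is 4 + 12·10680 = 128164, and √128164 = 358.
So n = (2 + 358) / 6 = 360/6 = 60.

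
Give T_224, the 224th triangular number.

25200

224·225/2 = 50400/2 = 25200.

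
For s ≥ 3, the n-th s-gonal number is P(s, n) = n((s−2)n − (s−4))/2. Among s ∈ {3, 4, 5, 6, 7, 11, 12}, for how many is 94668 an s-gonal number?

1

s = 3: P(3, 434) = 94395 and P(3, 435) = 94830; 94668 is not s-gonal.
s = 4: P(4, 307) = 94249 and P(4, 308) = 94864; 94668 is not s-gonal.
s = 5: P(5, 251) = 94376 and P(5, 252) = 95130; 94668 is not s-gonal.
s = 6: P(6, 217) = 93961 and P(6, 218) = 94830; 94668 is not s-gonal.
s = 7: P(7, 194) = 93799 and P(7, 195) = 94770; 94668 is not s-gonal.
s = 11: P(11, 145) = 94105 and P(11, 146) = 95411; 94668 is not s-gonal.
s = 12: P(12, 138) = 94668. ✓
Hits: s ∈ {12} → 1.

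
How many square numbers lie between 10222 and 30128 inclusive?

The n-th square number is n².
Smallest index with value ≥ 10222: n = 102 (giving 10404).
Largest index with value ≤ 30128: n = 173 (giving 29929).
Indices 102 through 173: 72 terms.

72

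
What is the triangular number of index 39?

39·40/2 = 1560/2 = 780.

780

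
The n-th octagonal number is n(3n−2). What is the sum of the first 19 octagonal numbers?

7030

Σ i(3i−2) = 3Σi² − 2Σi over i = 1..19.
Σi = 190 and Σi² = 2470.
3·2470 − 2·190 = 7030.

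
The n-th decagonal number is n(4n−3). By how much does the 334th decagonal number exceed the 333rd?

2665

Consecutive decagonal numbers differ by 8n − 7: here 8·334 − 7 = 2665.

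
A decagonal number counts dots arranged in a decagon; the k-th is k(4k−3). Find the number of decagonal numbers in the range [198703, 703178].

196

The n-th decagonal number is n(4n−3).
Smallest index with value ≥ 198703: n = 224 (giving 200032).
Largest index with value ≤ 703178: n = 419 (giving 700987).
Indices 224 through 419: 196 terms.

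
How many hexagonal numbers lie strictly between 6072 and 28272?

64

The n-th hexagonal number is n(2n−1).
Smallest index with value > 6072: n = 56 (giving 6216).
Largest index with value < 28272: n = 119 (giving 28203).
Indices 56 through 119: 64 terms.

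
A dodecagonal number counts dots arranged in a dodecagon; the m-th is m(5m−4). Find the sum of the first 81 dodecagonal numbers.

888921

Σ i(5i−4) = 5Σi² − 4Σi over i = 1..81.
Σi = 3321 and Σi² = 180441.
5·180441 − 4·3321 = 888921.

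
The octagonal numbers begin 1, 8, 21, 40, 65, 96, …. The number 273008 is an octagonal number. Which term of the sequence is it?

Set n(3n−2) = 273008, giving 3n² − 2n − 273008 = 0.
The discriminant is 4 + 12·273008 = 3276100, and √3276100 = 1810.
So n = (2 + 1810) / 6 = 1812/6 = 302.
Check: 302·(3·302 − 2) = 273008. ✓

302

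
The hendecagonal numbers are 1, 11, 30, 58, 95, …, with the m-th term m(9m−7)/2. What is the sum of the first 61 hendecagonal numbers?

Σ i(9i−7)/2 = (9Σi² − 7Σi) / 2 over i = 1..61.
Σi = 1891 and Σi² = 77531.
(9·77531 − 7·1891) / 2 = 684542/2 = 342271.

342271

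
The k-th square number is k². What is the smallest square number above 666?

Solve n² > 666 for integer n.
The largest n with value ≤ 666 is 25 (since 625 ≤ 666 < 676), so the first above is n = 26, value 676.

676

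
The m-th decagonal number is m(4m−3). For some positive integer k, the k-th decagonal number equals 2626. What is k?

26

Set n(4n−3) = 2626, giving 4n² − 3n − 2626 = 0.
The discriminant is 9 + 16·2626 = 42025, and √42025 = 205.
So n = (3 + 205) / 8 = 208/8 = 26.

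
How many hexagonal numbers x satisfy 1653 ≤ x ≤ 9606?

41

The n-th hexagonal number is n(2n−1).
Smallest index with value ≥ 1653: n = 29 (giving 1653).
Largest index with value ≤ 9606: n = 69 (giving 9453).
Indices 29 through 69: 41 terms.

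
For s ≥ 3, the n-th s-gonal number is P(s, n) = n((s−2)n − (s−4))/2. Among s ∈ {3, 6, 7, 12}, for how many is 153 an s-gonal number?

2

s = 3: P(3, 17) = 153. ✓
s = 6: P(6, 9) = 153. ✓
s = 7: P(7, 8) = 148 and P(7, 9) = 189; 153 is not s-gonal.
s = 12: P(12, 5) = 105 and P(12, 6) = 156; 153 is not s-gonal.
Hits: s ∈ {3, 6} → 2.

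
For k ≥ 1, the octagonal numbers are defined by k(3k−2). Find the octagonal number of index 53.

The 53rd octagonal number is n(3n−2) with n = 53.
53·(3·53 − 2) = 53·157 = 8321.

8321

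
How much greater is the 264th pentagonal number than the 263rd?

790

Consecutive pentagonal numbers differ by 3n − 2: here 3·264 − 2 = 790.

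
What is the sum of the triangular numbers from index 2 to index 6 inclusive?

55

Σ i(i+1)/2 = (Σi² + Σi) / 2 over i = 2..6.
Σi = 21 − 1 = 20 and Σi² = 91 − 1 = 90.
(1·90 + 1·20) / 2 = 110/2 = 55.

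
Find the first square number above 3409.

3481

Solve n² > 3409 for integer n.
The largest n with value ≤ 3409 is 58 (since 3364 ≤ 3409 < 3481), so the first above is n = 59, value 3481.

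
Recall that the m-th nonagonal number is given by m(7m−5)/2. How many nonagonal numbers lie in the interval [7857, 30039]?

The n-th nonagonal number is n(7n−5)/2.
Smallest index with value ≥ 7857: n = 48 (giving 7944).
Largest index with value ≤ 30039: n = 93 (giving 30039).
Indices 48 through 93: 46 terms.

46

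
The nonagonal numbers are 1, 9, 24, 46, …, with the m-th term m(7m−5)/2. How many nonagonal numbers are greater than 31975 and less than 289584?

The n-th nonagonal number is n(7n−5)/2.
Smallest index with value > 31975: n = 96 (giving 32016).
Largest index with value < 289584: n = 287 (giving 287574).
Indices 96 through 287: 192 terms.

192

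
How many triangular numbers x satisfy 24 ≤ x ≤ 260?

The n-th triangular number is n(n+1)/2.
Smallest index with value ≥ 24: n = 7 (giving 28).
Largest index with value ≤ 260: n = 22 (giving 253).
Indices 7 through 22: 16 terms.

16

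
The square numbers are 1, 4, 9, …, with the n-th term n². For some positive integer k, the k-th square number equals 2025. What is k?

45

We need n² = 2025, so n = √2025 = 45.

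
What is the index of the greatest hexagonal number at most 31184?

Solve n(2n−1) ≤ 31184 for integer n.
n = 125 gives 31125 ≤ 31184, while n = 126 gives 31626 > 31184; so the answer is index 125.

125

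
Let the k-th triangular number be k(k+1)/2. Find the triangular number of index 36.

The 36th triangular number is n(n+1)/2 with n = 36.
36·37/2 = 1332/2 = 666.

666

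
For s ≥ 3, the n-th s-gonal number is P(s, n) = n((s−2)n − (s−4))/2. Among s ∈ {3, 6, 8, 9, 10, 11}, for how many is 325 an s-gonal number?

3

s = 3: P(3, 25) = 325. ✓
s = 6: P(6, 13) = 325. ✓
s = 8: P(8, 10) = 280 and P(8, 11) = 341; 325 is not s-gonal.
s = 9: P(9, 10) = 325. ✓
s = 10: P(10, 9) = 297 and P(10, 10) = 370; 325 is not s-gonal.
s = 11: P(11, 8) = 260 and P(11, 9) = 333; 325 is not s-gonal.
Hits: s ∈ {3, 6, 9} → 3.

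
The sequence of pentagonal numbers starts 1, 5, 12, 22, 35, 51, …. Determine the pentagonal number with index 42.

The 42nd pentagonal number is n(3n−1)/2 with n = 42.
42·(3·42 − 1)/2 = 42·125/2 = 2625.

2625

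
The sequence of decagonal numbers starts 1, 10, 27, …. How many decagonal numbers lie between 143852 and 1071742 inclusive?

The n-th decagonal number is n(4n−3).
Smallest index with value ≥ 143852: n = 191 (giving 145351).
Largest index with value ≤ 1071742: n = 518 (giving 1071742).
Indices 191 through 518: 328 terms.

328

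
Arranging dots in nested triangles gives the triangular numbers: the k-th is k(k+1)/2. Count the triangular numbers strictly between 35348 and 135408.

The n-th triangular number is n(n+1)/2.
Smallest index with value > 35348: n = 266 (giving 35511).
Largest index with value < 135408: n = 519 (giving 134940).
Indices 266 through 519: 254 terms.

254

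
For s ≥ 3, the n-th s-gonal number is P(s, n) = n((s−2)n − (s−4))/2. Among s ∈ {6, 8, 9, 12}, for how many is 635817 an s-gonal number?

1

s = 6: P(6, 564) = 635628 and P(6, 565) = 637885; 635817 is not s-gonal.
s = 8: P(8, 460) = 633880 and P(8, 461) = 636641; 635817 is not s-gonal.
s = 9: P(9, 426) = 634101 and P(9, 427) = 637084; 635817 is not s-gonal.
s = 12: P(12, 357) = 635817. ✓
Hits: s ∈ {12} → 1.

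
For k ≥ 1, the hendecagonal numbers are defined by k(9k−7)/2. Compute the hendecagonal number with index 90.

36135

The 90th hendecagonal number is n(9n−7)/2 with n = 90.
90·(9·90 − 7)/2 = 90·803/2 = 36135.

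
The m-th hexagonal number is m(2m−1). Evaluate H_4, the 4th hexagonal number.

28

The 4th hexagonal number is n(2n−1) with n = 4.
4·(2·4 − 1) = 4·7 = 28.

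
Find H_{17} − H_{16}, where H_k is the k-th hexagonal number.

65

Consecutive hexagonal numbers differ by 4n − 3: here 4·17 − 3 = 65.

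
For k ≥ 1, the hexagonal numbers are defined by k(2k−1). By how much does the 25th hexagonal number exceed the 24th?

Consecutive hexagonal numbers differ by 4n − 3: here 4·25 − 3 = 97.

97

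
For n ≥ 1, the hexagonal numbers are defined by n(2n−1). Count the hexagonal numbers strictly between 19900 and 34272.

The n-th hexagonal number is n(2n−1).
Smallest index with value > 19900: n = 101 (giving 20301).
Largest index with value < 34272: n = 131 (giving 34191).
Indices 101 through 131: 31 terms.

31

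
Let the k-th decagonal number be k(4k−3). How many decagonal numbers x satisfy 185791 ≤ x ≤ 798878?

The n-th decagonal number is n(4n−3).
Smallest index with value ≥ 185791: n = 216 (giving 185976).
Largest index with value ≤ 798878: n = 447 (giving 797895).
Indices 216 through 447: 232 terms.

232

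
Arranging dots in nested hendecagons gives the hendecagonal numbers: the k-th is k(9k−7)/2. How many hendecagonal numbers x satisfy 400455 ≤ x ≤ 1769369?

The n-th hendecagonal number is n(9n−7)/2.
Smallest index with value ≥ 400455: n = 299 (giving 401258).
Largest index with value ≤ 1769369: n = 627 (giving 1766886).
Indices 299 through 627: 329 terms.

329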